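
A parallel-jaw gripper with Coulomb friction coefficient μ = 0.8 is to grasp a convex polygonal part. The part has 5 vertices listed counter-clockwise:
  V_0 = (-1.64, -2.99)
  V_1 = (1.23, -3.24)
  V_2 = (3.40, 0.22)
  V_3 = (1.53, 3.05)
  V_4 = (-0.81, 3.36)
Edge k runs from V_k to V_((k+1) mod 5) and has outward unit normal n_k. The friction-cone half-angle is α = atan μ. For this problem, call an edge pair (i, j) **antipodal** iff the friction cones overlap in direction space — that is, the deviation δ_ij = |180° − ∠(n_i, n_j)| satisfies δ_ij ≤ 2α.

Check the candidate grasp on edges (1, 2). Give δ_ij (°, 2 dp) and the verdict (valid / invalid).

α = atan 0.8 = 38.66°;  2α = 77.32°
edge 1: e_1 = (+2.17, +3.46);  n_1 = (+0.8472, -0.5313)
edge 2: e_2 = (-1.87, +2.83);  n_2 = (+0.8343, +0.5513)
∠(n_1, n_2) = 65.55°
δ = |180° − 65.55°| = 114.45°
114.45° > 2α = 77.32°  →  invalid

δ = 114.45°, invalid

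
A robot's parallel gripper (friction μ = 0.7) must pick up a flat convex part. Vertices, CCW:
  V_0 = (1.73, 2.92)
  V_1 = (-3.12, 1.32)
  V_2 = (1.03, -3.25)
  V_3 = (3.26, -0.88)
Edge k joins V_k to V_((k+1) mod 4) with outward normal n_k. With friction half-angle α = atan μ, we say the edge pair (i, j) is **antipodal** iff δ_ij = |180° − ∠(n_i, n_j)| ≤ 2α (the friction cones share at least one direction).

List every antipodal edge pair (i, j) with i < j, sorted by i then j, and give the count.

α = atan 0.7 = 34.99°;  2α = 69.98°
n_0 = (-0.3133, +0.9497)
n_1 = (-0.7403, -0.6723)
n_2 = (+0.7283, -0.6853)
n_3 = (+0.9276, +0.3735)
  (0,1): δ = 66.02°  ✓
  (0,2): δ = 28.49°  ✓
  (0,3): δ = 93.67°  ·
  (1,2): δ = 85.50°  ·
  (1,3): δ = 20.31°  ✓
  (2,3): δ = 114.81°  ·
antipodal pairs: 3

count = 3; pairs: (0,1), (0,2), (1,3)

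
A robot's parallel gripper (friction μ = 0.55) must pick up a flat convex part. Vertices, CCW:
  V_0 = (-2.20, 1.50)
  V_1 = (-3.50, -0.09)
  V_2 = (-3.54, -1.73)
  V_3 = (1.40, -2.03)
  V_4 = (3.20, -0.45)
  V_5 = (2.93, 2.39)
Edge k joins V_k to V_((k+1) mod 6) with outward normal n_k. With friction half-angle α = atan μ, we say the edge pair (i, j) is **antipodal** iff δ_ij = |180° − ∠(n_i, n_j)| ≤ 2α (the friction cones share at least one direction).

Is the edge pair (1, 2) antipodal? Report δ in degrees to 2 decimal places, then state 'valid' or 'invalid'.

α = atan 0.55 = 28.81°;  2α = 57.62°
edge 1: e_1 = (-0.04, -1.64);  n_1 = (-0.9997, +0.0244)
edge 2: e_2 = (+4.94, -0.30);  n_2 = (-0.0606, -0.9982)
∠(n_1, n_2) = 87.92°
δ = |180° − 87.92°| = 92.08°
92.08° > 2α = 57.62°  →  invalid

δ = 92.08°, invalid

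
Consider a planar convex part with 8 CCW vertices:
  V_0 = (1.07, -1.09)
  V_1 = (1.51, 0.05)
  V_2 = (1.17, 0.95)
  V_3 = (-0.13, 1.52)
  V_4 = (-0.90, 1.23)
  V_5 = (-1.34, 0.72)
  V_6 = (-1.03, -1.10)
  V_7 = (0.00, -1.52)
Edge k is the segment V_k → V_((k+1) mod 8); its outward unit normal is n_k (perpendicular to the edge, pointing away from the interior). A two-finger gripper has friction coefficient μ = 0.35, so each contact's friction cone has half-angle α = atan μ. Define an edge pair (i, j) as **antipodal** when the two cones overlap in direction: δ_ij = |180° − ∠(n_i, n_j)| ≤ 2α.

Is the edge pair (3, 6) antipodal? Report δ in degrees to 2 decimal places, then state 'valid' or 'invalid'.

δ = 42.82°, invalid

α = atan 0.35 = 19.29°;  2α = 38.58°
edge 3: e_3 = (-0.77, -0.29);  n_3 = (-0.3525, +0.9358)
edge 6: e_6 = (+1.03, -0.42);  n_6 = (-0.3776, -0.9260)
∠(n_3, n_6) = 137.18°
δ = |180° − 137.18°| = 42.82°
42.82° > 2α = 38.58°  →  invalid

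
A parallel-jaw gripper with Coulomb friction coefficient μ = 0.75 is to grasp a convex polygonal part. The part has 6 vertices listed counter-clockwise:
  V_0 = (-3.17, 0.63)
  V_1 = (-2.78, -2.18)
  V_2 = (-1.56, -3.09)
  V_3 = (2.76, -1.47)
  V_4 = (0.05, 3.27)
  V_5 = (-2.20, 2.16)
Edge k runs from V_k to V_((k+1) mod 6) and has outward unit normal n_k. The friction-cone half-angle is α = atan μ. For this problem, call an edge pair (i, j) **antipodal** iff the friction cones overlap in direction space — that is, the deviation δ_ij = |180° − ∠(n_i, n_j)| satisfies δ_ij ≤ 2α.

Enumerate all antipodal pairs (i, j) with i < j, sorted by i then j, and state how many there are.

α = atan 0.75 = 36.87°;  2α = 73.74°
n_0 = (-0.9905, -0.1375)
n_1 = (-0.5979, -0.8016)
n_2 = (+0.3511, -0.9363)
n_3 = (+0.8681, +0.4963)
n_4 = (-0.4424, +0.8968)
n_5 = (-0.8446, +0.5354)
  (0,1): δ = 134.62°  ·
  (0,2): δ = 77.35°  ·
  (0,3): δ = 21.86°  ✓
  (0,4): δ = 108.36°  ·
  (0,5): δ = 139.72°  ·
  (1,2): δ = 122.72°  ·
  (1,3): δ = 23.52°  ✓
  (1,4): δ = 62.98°  ✓
  (1,5): δ = 94.35°  ·
  (2,3): δ = 80.80°  ·
  (2,4): δ = 5.70°  ✓
  (2,5): δ = 37.07°  ✓
  (3,4): δ = 93.50°  ·
  (3,5): δ = 62.13°  ✓
  (4,5): δ = 148.63°  ·
antipodal pairs: 6

count = 6; pairs: (0,3), (1,3), (1,4), (2,4), (2,5), (3,5)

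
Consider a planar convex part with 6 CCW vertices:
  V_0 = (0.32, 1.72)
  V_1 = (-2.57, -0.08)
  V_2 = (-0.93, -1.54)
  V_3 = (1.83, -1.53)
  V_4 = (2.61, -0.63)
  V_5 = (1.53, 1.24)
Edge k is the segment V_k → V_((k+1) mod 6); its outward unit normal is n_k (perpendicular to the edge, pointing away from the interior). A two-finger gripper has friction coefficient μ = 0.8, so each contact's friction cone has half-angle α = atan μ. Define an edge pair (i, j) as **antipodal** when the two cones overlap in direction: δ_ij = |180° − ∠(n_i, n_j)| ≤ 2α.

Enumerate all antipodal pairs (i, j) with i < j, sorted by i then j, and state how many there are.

count = 8; pairs: (0,1), (0,2), (0,3), (1,4), (1,5), (2,4), (2,5), (3,5)

α = atan 0.8 = 38.66°;  2α = 77.32°
n_0 = (-0.5287, +0.8488)
n_1 = (-0.6649, -0.7469)
n_2 = (+0.0036, -1.0000)
n_3 = (+0.7557, -0.6549)
n_4 = (+0.8660, +0.5001)
n_5 = (+0.3687, +0.9295)
  (0,1): δ = 73.59°  ✓
  (0,2): δ = 31.71°  ✓
  (0,3): δ = 17.17°  ✓
  (0,4): δ = 88.09°  ·
  (0,5): δ = 126.45°  ·
  (1,2): δ = 138.12°  ·
  (1,3): δ = 89.24°  ·
  (1,4): δ = 18.31°  ✓
  (1,5): δ = 20.04°  ✓
  (2,3): δ = 131.12°  ·
  (2,4): δ = 60.20°  ✓
  (2,5): δ = 21.85°  ✓
  (3,4): δ = 109.08°  ·
  (3,5): δ = 70.72°  ✓
  (4,5): δ = 141.65°  ·
antipodal pairs: 8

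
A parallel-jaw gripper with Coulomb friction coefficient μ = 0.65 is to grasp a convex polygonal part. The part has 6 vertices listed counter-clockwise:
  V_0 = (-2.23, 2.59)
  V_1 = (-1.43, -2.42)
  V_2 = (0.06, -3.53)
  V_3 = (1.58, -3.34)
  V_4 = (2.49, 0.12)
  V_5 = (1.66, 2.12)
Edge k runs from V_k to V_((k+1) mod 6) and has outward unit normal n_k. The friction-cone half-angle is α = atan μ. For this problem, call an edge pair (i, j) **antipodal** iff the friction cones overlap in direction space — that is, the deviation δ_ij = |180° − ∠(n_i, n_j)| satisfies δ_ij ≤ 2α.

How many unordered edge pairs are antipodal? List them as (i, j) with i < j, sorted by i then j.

α = atan 0.65 = 33.02°;  2α = 66.05°
n_0 = (-0.9875, -0.1577)
n_1 = (-0.5974, -0.8019)
n_2 = (+0.1240, -0.9923)
n_3 = (+0.9671, -0.2544)
n_4 = (+0.9236, +0.3833)
n_5 = (+0.1200, +0.9928)
  (0,1): δ = 135.76°  ·
  (0,2): δ = 91.95°  ·
  (0,3): δ = 23.81°  ✓
  (0,4): δ = 13.47°  ✓
  (0,5): δ = 74.04°  ·
  (1,2): δ = 136.19°  ·
  (1,3): δ = 68.05°  ·
  (1,4): δ = 30.78°  ✓
  (1,5): δ = 29.80°  ✓
  (2,3): δ = 111.86°  ·
  (2,4): δ = 74.59°  ·
  (2,5): δ = 14.01°  ✓
  (3,4): δ = 142.73°  ·
  (3,5): δ = 82.15°  ·
  (4,5): δ = 119.43°  ·
antipodal pairs: 5

count = 5; pairs: (0,3), (0,4), (1,4), (1,5), (2,5)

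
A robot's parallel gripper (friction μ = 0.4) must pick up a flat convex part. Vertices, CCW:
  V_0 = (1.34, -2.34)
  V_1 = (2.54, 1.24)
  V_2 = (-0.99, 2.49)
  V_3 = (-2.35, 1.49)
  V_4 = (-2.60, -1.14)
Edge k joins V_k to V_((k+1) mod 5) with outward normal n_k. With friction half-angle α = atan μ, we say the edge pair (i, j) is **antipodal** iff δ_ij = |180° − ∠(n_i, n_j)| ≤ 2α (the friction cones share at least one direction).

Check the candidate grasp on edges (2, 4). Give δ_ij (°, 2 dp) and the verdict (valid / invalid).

δ = 53.27°, invalid

α = atan 0.4 = 21.80°;  2α = 43.60°
edge 2: e_2 = (-1.36, -1.00);  n_2 = (-0.5924, +0.8057)
edge 4: e_4 = (+3.94, -1.20);  n_4 = (-0.2914, -0.9566)
∠(n_2, n_4) = 126.73°
δ = |180° − 126.73°| = 53.27°
53.27° > 2α = 43.60°  →  invalid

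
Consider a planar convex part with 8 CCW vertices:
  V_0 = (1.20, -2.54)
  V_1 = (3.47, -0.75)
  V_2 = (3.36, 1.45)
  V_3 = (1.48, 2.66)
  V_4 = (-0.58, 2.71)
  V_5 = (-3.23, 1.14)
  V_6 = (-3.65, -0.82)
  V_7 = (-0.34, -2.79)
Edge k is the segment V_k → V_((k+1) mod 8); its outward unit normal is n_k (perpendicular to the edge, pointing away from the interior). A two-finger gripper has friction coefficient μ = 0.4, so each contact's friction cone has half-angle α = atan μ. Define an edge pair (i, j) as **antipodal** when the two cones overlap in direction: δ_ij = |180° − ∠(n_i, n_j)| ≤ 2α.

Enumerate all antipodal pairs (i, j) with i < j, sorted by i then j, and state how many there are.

count = 9; pairs: (0,3), (0,4), (0,5), (1,5), (2,6), (2,7), (3,6), (3,7), (4,7)

α = atan 0.4 = 21.80°;  2α = 43.60°
n_0 = (+0.6192, -0.7852)
n_1 = (+0.9988, +0.0499)
n_2 = (+0.5412, +0.8409)
n_3 = (+0.0243, +0.9997)
n_4 = (-0.5097, +0.8603)
n_5 = (-0.9778, +0.2095)
n_6 = (-0.5114, -0.8593)
n_7 = (+0.1602, -0.9871)
  (0,1): δ = 125.40°  ·
  (0,2): δ = 71.02°  ·
  (0,3): δ = 39.65°  ✓
  (0,4): δ = 7.61°  ✓
  (0,5): δ = 39.65°  ✓
  (0,6): δ = 110.98°  ·
  (0,7): δ = 150.96°  ·
  (1,2): δ = 125.63°  ·
  (1,3): δ = 94.25°  ·
  (1,4): δ = 62.22°  ·
  (1,5): δ = 14.96°  ✓
  (1,6): δ = 56.38°  ·
  (1,7): δ = 96.36°  ·
  (2,3): δ = 148.62°  ·
  (2,4): δ = 116.59°  ·
  (2,5): δ = 69.33°  ·
  (2,6): δ = 2.01°  ✓
  (2,7): δ = 41.99°  ✓
  (3,4): δ = 147.96°  ·
  (3,5): δ = 100.70°  ·
  (3,6): δ = 29.37°  ✓
  (3,7): δ = 10.61°  ✓
  (4,5): δ = 132.74°  ·
  (4,6): δ = 61.40°  ·
  (4,7): δ = 21.42°  ✓
  (5,6): δ = 108.66°  ·
  (5,7): δ = 68.68°  ·
  (6,7): δ = 140.02°  ·
antipodal pairs: 9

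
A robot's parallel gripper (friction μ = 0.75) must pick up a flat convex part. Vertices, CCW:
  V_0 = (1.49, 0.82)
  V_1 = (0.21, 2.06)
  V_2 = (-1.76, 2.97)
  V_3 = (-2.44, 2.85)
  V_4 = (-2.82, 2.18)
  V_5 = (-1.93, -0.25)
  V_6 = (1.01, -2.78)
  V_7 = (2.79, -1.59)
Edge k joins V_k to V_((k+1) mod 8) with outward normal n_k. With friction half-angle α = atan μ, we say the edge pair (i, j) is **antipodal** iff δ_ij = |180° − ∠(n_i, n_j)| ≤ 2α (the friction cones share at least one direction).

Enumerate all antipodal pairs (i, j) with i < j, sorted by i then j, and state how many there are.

count = 11; pairs: (0,4), (0,5), (1,4), (1,5), (1,6), (2,5), (2,6), (3,6), (3,7), (4,7), (5,7)

α = atan 0.75 = 36.87°;  2α = 73.74°
n_0 = (+0.6958, +0.7182)
n_1 = (+0.4194, +0.9078)
n_2 = (-0.1738, +0.9848)
n_3 = (-0.8698, +0.4933)
n_4 = (-0.9390, -0.3439)
n_5 = (-0.6523, -0.7580)
n_6 = (+0.5558, -0.8313)
n_7 = (+0.8801, +0.4748)
  (0,1): δ = 160.70°  ·
  (0,2): δ = 125.90°  ·
  (0,3): δ = 75.47°  ·
  (0,4): δ = 25.79°  ✓
  (0,5): δ = 3.38°  ✓
  (0,6): δ = 77.85°  ·
  (0,7): δ = 162.43°  ·
  (1,2): δ = 145.20°  ·
  (1,3): δ = 94.77°  ·
  (1,4): δ = 45.09°  ✓
  (1,5): δ = 15.92°  ✓
  (1,6): δ = 58.56°  ✓
  (1,7): δ = 143.14°  ·
  (2,3): δ = 129.57°  ·
  (2,4): δ = 79.89°  ·
  (2,5): δ = 50.72°  ✓
  (2,6): δ = 23.76°  ✓
  (2,7): δ = 108.34°  ·
  (3,4): δ = 130.32°  ·
  (3,5): δ = 101.15°  ·
  (3,6): δ = 26.68°  ✓
  (3,7): δ = 57.90°  ✓
  (4,5): δ = 150.83°  ·
  (4,6): δ = 76.35°  ·
  (4,7): δ = 8.23°  ✓
  (5,6): δ = 105.52°  ·
  (5,7): δ = 20.94°  ✓
  (6,7): δ = 95.42°  ·
antipodal pairs: 11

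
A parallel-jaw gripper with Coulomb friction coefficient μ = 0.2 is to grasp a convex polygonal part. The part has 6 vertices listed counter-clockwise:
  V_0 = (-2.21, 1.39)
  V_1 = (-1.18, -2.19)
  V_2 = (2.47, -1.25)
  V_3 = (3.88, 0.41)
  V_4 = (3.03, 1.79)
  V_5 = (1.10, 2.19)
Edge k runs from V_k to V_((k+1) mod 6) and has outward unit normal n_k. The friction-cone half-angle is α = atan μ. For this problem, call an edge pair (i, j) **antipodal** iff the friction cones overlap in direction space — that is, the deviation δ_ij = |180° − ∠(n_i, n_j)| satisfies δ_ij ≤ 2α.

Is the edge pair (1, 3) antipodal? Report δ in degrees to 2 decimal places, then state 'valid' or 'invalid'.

α = atan 0.2 = 11.31°;  2α = 22.62°
edge 1: e_1 = (+3.65, +0.94);  n_1 = (+0.2494, -0.9684)
edge 3: e_3 = (-0.85, +1.38);  n_3 = (+0.8514, +0.5244)
∠(n_1, n_3) = 107.19°
δ = |180° − 107.19°| = 72.81°
72.81° > 2α = 22.62°  →  invalid

δ = 72.81°, invalid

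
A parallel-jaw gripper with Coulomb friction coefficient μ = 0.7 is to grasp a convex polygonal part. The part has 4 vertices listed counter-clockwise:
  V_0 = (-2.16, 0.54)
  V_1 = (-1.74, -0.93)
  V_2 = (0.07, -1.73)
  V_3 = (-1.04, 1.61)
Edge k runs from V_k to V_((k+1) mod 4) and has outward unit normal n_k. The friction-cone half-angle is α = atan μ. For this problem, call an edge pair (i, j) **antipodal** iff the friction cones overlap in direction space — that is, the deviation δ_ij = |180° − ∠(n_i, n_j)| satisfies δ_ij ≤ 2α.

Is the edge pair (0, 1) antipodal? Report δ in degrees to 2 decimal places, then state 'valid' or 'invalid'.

δ = 129.79°, invalid

α = atan 0.7 = 34.99°;  2α = 69.98°
edge 0: e_0 = (+0.42, -1.47);  n_0 = (-0.9615, -0.2747)
edge 1: e_1 = (+1.81, -0.80);  n_1 = (-0.4043, -0.9146)
∠(n_0, n_1) = 50.21°
δ = |180° − 50.21°| = 129.79°
129.79° > 2α = 69.98°  →  invalid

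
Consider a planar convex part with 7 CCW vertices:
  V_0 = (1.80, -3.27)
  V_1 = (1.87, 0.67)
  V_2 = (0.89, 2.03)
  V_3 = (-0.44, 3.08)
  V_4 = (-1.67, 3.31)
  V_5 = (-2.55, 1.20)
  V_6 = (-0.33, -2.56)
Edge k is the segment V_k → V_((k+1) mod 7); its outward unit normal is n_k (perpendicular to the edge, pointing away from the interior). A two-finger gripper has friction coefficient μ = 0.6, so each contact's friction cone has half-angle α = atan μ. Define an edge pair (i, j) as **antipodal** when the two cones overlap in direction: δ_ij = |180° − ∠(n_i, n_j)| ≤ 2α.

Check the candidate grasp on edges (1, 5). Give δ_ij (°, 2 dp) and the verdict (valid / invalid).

δ = 5.22°, valid

α = atan 0.6 = 30.96°;  2α = 61.93°
edge 1: e_1 = (-0.98, +1.36);  n_1 = (+0.8113, +0.5846)
edge 5: e_5 = (+2.22, -3.76);  n_5 = (-0.8611, -0.5084)
∠(n_1, n_5) = 174.78°
δ = |180° − 174.78°| = 5.22°
5.22° ≤ 2α = 61.93°  →  valid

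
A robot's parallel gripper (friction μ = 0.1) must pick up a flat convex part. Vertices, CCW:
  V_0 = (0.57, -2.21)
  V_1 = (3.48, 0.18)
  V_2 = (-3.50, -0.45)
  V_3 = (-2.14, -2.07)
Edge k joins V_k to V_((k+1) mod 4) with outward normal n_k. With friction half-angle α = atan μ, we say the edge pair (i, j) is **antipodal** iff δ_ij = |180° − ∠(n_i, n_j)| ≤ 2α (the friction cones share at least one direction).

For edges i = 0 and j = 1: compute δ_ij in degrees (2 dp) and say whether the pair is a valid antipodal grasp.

α = atan 0.1 = 5.71°;  2α = 11.42°
edge 0: e_0 = (+2.91, +2.39);  n_0 = (+0.6347, -0.7728)
edge 1: e_1 = (-6.98, -0.63);  n_1 = (-0.0899, +0.9960)
∠(n_0, n_1) = 145.76°
δ = |180° − 145.76°| = 34.24°
34.24° > 2α = 11.42°  →  invalid

δ = 34.24°, invalid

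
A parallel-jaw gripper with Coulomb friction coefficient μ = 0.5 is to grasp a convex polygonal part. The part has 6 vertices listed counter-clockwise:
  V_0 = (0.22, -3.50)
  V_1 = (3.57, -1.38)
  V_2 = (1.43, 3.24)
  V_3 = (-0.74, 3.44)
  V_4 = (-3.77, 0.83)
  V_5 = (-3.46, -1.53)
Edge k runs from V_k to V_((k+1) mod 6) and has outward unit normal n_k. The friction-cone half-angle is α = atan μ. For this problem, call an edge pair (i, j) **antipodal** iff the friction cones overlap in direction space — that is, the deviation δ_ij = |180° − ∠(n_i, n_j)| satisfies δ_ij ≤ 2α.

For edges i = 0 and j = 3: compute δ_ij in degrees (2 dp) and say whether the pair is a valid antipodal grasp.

δ = 8.41°, valid

α = atan 0.5 = 26.57°;  2α = 53.13°
edge 0: e_0 = (+3.35, +2.12);  n_0 = (+0.5348, -0.8450)
edge 3: e_3 = (-3.03, -2.61);  n_3 = (-0.6526, +0.7577)
∠(n_0, n_3) = 171.59°
δ = |180° − 171.59°| = 8.41°
8.41° ≤ 2α = 53.13°  →  valid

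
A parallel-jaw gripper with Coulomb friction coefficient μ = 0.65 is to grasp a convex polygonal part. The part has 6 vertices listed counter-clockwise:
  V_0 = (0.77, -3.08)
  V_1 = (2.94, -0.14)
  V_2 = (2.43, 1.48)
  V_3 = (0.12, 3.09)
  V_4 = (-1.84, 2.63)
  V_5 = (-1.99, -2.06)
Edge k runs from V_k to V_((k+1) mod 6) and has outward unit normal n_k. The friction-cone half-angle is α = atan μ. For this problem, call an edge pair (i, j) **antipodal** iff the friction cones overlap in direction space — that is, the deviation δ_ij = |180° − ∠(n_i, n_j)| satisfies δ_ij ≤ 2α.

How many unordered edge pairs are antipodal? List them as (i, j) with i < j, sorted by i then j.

count = 7; pairs: (0,3), (0,4), (1,4), (1,5), (2,4), (2,5), (3,5)

α = atan 0.65 = 33.02°;  2α = 66.05°
n_0 = (+0.8046, -0.5939)
n_1 = (+0.9538, +0.3003)
n_2 = (+0.5718, +0.8204)
n_3 = (-0.2285, +0.9735)
n_4 = (-0.9995, +0.0320)
n_5 = (-0.3467, -0.9380)
  (0,1): δ = 126.09°  ·
  (0,2): δ = 88.44°  ·
  (0,3): δ = 40.36°  ✓
  (0,4): δ = 34.60°  ✓
  (0,5): δ = 106.15°  ·
  (1,2): δ = 142.35°  ·
  (1,3): δ = 94.27°  ·
  (1,4): δ = 19.31°  ✓
  (1,5): δ = 52.24°  ✓
  (2,3): δ = 131.92°  ·
  (2,4): δ = 56.96°  ✓
  (2,5): δ = 14.59°  ✓
  (3,4): δ = 105.04°  ·
  (3,5): δ = 33.49°  ✓
  (4,5): δ = 108.45°  ·
antipodal pairs: 7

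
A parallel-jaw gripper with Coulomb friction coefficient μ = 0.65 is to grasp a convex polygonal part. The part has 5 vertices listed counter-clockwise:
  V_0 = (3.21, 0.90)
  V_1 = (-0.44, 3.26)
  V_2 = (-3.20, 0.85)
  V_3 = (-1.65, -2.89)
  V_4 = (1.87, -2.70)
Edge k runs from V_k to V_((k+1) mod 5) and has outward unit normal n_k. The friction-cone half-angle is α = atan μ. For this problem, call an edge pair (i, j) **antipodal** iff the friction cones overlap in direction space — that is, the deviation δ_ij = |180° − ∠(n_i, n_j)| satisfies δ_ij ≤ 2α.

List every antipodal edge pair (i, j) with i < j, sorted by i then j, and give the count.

α = atan 0.65 = 33.02°;  2α = 66.05°
n_0 = (+0.5430, +0.8398)
n_1 = (-0.6577, +0.7533)
n_2 = (-0.9238, -0.3829)
n_3 = (+0.0539, -0.9985)
n_4 = (+0.9372, -0.3488)
  (0,1): δ = 105.99°  ·
  (0,2): δ = 34.60°  ✓
  (0,3): δ = 35.98°  ✓
  (0,4): δ = 102.47°  ·
  (1,2): δ = 108.62°  ·
  (1,3): δ = 38.04°  ✓
  (1,4): δ = 28.46°  ✓
  (2,3): δ = 109.42°  ·
  (2,4): δ = 42.93°  ✓
  (3,4): δ = 113.51°  ·
antipodal pairs: 5

count = 5; pairs: (0,2), (0,3), (1,3), (1,4), (2,4)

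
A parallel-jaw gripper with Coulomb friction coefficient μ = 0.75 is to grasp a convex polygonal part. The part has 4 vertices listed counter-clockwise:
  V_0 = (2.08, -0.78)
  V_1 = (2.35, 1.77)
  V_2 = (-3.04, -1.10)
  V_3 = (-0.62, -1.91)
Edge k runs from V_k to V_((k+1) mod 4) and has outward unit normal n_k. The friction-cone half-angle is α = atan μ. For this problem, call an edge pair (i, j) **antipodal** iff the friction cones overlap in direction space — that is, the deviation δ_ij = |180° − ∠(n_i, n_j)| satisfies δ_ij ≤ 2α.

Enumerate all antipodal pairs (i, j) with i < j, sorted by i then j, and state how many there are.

α = atan 0.75 = 36.87°;  2α = 73.74°
n_0 = (+0.9944, -0.1053)
n_1 = (-0.4700, +0.8827)
n_2 = (-0.3174, -0.9483)
n_3 = (+0.3861, -0.9225)
  (0,1): δ = 55.92°  ✓
  (0,2): δ = 77.54°  ·
  (0,3): δ = 118.75°  ·
  (1,2): δ = 46.54°  ✓
  (1,3): δ = 5.32°  ✓
  (2,3): δ = 138.78°  ·
antipodal pairs: 3

count = 3; pairs: (0,1), (1,2), (1,3)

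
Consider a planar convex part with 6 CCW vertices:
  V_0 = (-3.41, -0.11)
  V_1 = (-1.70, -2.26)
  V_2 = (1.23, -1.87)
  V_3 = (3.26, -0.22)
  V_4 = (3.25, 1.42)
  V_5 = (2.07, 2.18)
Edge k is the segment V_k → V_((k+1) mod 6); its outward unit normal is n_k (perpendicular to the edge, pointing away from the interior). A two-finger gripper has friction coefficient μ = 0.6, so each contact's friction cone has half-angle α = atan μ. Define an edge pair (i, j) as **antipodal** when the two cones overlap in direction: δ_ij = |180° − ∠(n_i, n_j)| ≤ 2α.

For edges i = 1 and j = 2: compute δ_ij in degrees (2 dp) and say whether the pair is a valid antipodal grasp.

δ = 148.48°, invalid

α = atan 0.6 = 30.96°;  2α = 61.93°
edge 1: e_1 = (+2.93, +0.39);  n_1 = (+0.1319, -0.9913)
edge 2: e_2 = (+2.03, +1.65);  n_2 = (+0.6307, -0.7760)
∠(n_1, n_2) = 31.52°
δ = |180° − 31.52°| = 148.48°
148.48° > 2α = 61.93°  →  invalid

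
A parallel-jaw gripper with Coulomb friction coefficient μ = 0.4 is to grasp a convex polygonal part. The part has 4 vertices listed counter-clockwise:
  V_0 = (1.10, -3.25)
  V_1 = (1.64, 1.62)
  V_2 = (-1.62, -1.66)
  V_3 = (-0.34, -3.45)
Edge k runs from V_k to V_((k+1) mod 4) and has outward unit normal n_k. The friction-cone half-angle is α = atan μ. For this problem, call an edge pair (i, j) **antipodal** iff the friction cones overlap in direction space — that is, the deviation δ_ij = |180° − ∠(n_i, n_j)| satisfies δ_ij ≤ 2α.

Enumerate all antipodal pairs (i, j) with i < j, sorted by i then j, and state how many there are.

count = 3; pairs: (0,1), (0,2), (1,3)

α = atan 0.4 = 21.80°;  2α = 43.60°
n_0 = (+0.9939, -0.1102)
n_1 = (-0.7093, +0.7049)
n_2 = (-0.8134, -0.5817)
n_3 = (+0.1376, -0.9905)
  (0,1): δ = 38.50°  ✓
  (0,2): δ = 41.90°  ✓
  (0,3): δ = 104.23°  ·
  (1,2): δ = 99.61°  ·
  (1,3): δ = 37.27°  ✓
  (2,3): δ = 117.66°  ·
antipodal pairs: 3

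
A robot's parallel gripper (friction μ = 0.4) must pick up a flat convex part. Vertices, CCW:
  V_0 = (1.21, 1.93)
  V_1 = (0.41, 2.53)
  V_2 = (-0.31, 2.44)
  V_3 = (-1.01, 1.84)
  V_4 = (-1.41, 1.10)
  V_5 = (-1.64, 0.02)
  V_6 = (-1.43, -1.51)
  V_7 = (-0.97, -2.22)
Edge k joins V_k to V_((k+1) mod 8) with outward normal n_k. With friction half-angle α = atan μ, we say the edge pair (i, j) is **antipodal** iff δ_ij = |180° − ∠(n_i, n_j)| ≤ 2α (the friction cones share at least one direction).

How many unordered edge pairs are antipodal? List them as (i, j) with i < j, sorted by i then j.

count = 5; pairs: (0,6), (2,7), (3,7), (4,7), (5,7)

α = atan 0.4 = 21.80°;  2α = 43.60°
n_0 = (+0.6000, +0.8000)
n_1 = (-0.1240, +0.9923)
n_2 = (-0.6508, +0.7593)
n_3 = (-0.8797, +0.4755)
n_4 = (-0.9781, +0.2083)
n_5 = (-0.9907, -0.1360)
n_6 = (-0.8393, -0.5437)
n_7 = (+0.8853, -0.4650)
  (0,1): δ = 136.01°  ·
  (0,2): δ = 102.53°  ·
  (0,3): δ = 81.52°  ·
  (0,4): δ = 65.15°  ·
  (0,5): δ = 45.31°  ·
  (0,6): δ = 20.19°  ✓
  (0,7): δ = 99.16°  ·
  (1,2): δ = 146.52°  ·
  (1,3): δ = 125.52°  ·
  (1,4): δ = 109.15°  ·
  (1,5): δ = 89.31°  ·
  (1,6): δ = 64.19°  ·
  (1,7): δ = 55.16°  ·
  (2,3): δ = 158.99°  ·
  (2,4): δ = 142.62°  ·
  (2,5): δ = 122.79°  ·
  (2,6): δ = 97.66°  ·
  (2,7): δ = 21.69°  ✓
  (3,4): δ = 163.63°  ·
  (3,5): δ = 143.79°  ·
  (3,6): δ = 118.67°  ·
  (3,7): δ = 0.68°  ✓
  (4,5): δ = 160.16°  ·
  (4,6): δ = 135.04°  ·
  (4,7): δ = 15.69°  ✓
  (5,6): δ = 154.88°  ·
  (5,7): δ = 35.53°  ✓
  (6,7): δ = 60.65°  ·
antipodal pairs: 5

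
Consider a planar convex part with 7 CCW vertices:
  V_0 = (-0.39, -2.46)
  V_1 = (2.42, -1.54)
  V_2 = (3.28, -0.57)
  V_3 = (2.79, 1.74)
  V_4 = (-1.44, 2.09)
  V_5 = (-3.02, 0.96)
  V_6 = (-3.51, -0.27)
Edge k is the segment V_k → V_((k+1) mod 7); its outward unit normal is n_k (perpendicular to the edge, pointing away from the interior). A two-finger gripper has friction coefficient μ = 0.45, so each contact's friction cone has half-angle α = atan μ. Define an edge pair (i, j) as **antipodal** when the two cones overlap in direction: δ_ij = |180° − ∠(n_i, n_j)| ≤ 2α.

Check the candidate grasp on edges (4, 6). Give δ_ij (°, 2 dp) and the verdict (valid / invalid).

δ = 70.64°, invalid

α = atan 0.45 = 24.23°;  2α = 48.46°
edge 4: e_4 = (-1.58, -1.13);  n_4 = (-0.5817, +0.8134)
edge 6: e_6 = (+3.12, -2.19);  n_6 = (-0.5745, -0.8185)
∠(n_4, n_6) = 109.36°
δ = |180° − 109.36°| = 70.64°
70.64° > 2α = 48.46°  →  invalid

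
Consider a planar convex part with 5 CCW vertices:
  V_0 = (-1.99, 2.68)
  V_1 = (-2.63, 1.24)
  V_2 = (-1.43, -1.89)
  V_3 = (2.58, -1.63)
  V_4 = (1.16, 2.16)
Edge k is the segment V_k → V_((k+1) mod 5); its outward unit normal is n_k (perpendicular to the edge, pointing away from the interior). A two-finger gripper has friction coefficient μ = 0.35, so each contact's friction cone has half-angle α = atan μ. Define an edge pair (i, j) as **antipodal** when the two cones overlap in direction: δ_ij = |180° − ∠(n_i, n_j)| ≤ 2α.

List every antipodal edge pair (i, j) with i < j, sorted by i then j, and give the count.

count = 2; pairs: (1,3), (2,4)

α = atan 0.35 = 19.29°;  2α = 38.58°
n_0 = (-0.9138, +0.4061)
n_1 = (-0.9337, -0.3580)
n_2 = (+0.0647, -0.9979)
n_3 = (+0.9364, +0.3509)
n_4 = (+0.1629, +0.9866)
  (0,1): δ = 135.06°  ·
  (0,2): δ = 62.33°  ·
  (0,3): δ = 44.50°  ·
  (0,4): δ = 104.59°  ·
  (1,2): δ = 107.27°  ·
  (1,3): δ = 0.44°  ✓
  (1,4): δ = 59.65°  ·
  (2,3): δ = 73.17°  ·
  (2,4): δ = 13.08°  ✓
  (3,4): δ = 119.91°  ·
antipodal pairs: 2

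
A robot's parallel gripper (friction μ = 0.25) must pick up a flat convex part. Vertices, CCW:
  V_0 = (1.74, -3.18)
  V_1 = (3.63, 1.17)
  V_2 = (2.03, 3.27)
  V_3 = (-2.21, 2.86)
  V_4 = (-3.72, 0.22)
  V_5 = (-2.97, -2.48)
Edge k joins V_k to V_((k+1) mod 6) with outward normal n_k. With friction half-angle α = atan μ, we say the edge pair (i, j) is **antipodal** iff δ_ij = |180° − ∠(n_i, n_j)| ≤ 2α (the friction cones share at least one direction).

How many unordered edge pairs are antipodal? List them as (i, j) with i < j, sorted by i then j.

α = atan 0.25 = 14.04°;  2α = 28.07°
n_0 = (+0.9172, -0.3985)
n_1 = (+0.7954, +0.6060)
n_2 = (-0.0962, +0.9954)
n_3 = (-0.8680, +0.4965)
n_4 = (-0.9635, -0.2676)
n_5 = (-0.1470, -0.9891)
  (0,1): δ = 119.21°  ·
  (0,2): δ = 60.99°  ·
  (0,3): δ = 6.28°  ✓
  (0,4): δ = 39.01°  ·
  (0,5): δ = 105.03°  ·
  (1,2): δ = 121.78°  ·
  (1,3): δ = 67.07°  ·
  (1,4): δ = 21.78°  ✓
  (1,5): δ = 44.24°  ·
  (2,3): δ = 125.29°  ·
  (2,4): δ = 80.00°  ·
  (2,5): δ = 13.98°  ✓
  (3,4): δ = 134.71°  ·
  (3,5): δ = 68.69°  ·
  (4,5): δ = 113.98°  ·
antipodal pairs: 3

count = 3; pairs: (0,3), (1,4), (2,5)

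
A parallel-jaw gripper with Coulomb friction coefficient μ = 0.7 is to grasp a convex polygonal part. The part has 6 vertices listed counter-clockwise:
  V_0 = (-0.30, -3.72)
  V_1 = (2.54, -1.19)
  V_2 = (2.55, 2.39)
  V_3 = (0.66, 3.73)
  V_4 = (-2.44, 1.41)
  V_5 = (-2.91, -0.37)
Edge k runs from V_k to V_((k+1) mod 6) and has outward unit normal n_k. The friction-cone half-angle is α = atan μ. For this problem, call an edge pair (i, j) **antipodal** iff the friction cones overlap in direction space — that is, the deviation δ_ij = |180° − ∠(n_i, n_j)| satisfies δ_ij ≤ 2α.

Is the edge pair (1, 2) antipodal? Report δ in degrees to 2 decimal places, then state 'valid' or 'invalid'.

α = atan 0.7 = 34.99°;  2α = 69.98°
edge 1: e_1 = (+0.01, +3.58);  n_1 = (+1.0000, -0.0028)
edge 2: e_2 = (-1.89, +1.34);  n_2 = (+0.5784, +0.8158)
∠(n_1, n_2) = 54.82°
δ = |180° − 54.82°| = 125.18°
125.18° > 2α = 69.98°  →  invalid

δ = 125.18°, invalid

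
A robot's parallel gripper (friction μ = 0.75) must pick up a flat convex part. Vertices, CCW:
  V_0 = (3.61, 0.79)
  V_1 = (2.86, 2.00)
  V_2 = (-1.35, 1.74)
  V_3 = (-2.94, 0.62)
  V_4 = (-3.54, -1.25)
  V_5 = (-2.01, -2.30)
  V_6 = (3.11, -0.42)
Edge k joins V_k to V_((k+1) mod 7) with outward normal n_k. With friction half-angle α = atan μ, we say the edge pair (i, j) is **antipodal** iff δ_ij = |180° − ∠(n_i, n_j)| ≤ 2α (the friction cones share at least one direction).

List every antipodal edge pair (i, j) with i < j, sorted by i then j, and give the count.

count = 10; pairs: (0,3), (0,4), (1,4), (1,5), (1,6), (2,4), (2,5), (2,6), (3,5), (3,6)

α = atan 0.75 = 36.87°;  2α = 73.74°
n_0 = (+0.8500, +0.5268)
n_1 = (-0.0616, +0.9981)
n_2 = (-0.5759, +0.8175)
n_3 = (-0.9522, +0.3055)
n_4 = (-0.5658, -0.8245)
n_5 = (+0.3447, -0.9387)
n_6 = (+0.9242, -0.3819)
  (0,1): δ = 118.26°  ·
  (0,2): δ = 86.63°  ·
  (0,3): δ = 49.58°  ✓
  (0,4): δ = 23.75°  ✓
  (0,5): δ = 78.37°  ·
  (0,6): δ = 125.76°  ·
  (1,2): δ = 148.37°  ·
  (1,3): δ = 111.32°  ·
  (1,4): δ = 37.99°  ✓
  (1,5): δ = 16.63°  ✓
  (1,6): δ = 64.01°  ✓
  (2,3): δ = 142.95°  ·
  (2,4): δ = 69.62°  ✓
  (2,5): δ = 15.00°  ✓
  (2,6): δ = 32.39°  ✓
  (3,4): δ = 106.67°  ·
  (3,5): δ = 52.05°  ✓
  (3,6): δ = 4.66°  ✓
  (4,5): δ = 125.38°  ·
  (4,6): δ = 77.99°  ·
  (5,6): δ = 132.61°  ·
antipodal pairs: 10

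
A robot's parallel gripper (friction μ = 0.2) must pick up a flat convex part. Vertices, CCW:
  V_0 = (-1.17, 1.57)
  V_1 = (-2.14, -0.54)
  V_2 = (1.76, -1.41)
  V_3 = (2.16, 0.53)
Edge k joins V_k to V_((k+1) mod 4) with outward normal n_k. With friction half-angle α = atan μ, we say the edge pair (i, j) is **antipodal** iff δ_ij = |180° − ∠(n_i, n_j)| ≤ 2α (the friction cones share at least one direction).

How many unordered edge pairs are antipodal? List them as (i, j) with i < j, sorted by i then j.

α = atan 0.2 = 11.31°;  2α = 22.62°
n_0 = (-0.9086, +0.4177)
n_1 = (-0.2177, -0.9760)
n_2 = (+0.9794, -0.2019)
n_3 = (+0.2981, +0.9545)
  (0,1): δ = 77.89°  ·
  (0,2): δ = 13.04°  ✓
  (0,3): δ = 97.34°  ·
  (1,2): δ = 89.07°  ·
  (1,3): δ = 4.77°  ✓
  (2,3): δ = 95.69°  ·
antipodal pairs: 2

count = 2; pairs: (0,2), (1,3)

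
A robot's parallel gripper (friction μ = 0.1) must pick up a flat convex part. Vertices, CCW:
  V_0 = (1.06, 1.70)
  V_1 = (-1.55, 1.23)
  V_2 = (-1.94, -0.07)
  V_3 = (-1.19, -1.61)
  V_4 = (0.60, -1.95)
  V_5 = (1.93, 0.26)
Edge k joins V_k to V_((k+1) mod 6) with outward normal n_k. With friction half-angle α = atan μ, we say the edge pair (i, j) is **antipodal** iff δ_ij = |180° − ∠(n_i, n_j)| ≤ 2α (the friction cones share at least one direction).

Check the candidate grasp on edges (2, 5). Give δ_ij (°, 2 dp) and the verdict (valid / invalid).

δ = 5.17°, valid

α = atan 0.1 = 5.71°;  2α = 11.42°
edge 2: e_2 = (+0.75, -1.54);  n_2 = (-0.8990, -0.4378)
edge 5: e_5 = (-0.87, +1.44);  n_5 = (+0.8559, +0.5171)
∠(n_2, n_5) = 174.83°
δ = |180° − 174.83°| = 5.17°
5.17° ≤ 2α = 11.42°  →  valid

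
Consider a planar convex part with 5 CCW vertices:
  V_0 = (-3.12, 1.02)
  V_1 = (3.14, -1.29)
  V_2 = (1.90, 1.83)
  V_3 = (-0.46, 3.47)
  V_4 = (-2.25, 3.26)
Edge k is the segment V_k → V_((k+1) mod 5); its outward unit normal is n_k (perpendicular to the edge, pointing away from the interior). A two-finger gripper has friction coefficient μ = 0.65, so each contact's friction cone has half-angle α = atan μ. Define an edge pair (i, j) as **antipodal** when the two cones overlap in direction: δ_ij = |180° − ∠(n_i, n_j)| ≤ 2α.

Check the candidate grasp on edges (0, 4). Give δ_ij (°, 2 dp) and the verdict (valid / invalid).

α = atan 0.65 = 33.02°;  2α = 66.05°
edge 0: e_0 = (+6.26, -2.31);  n_0 = (-0.3462, -0.9382)
edge 4: e_4 = (-0.87, -2.24);  n_4 = (-0.9322, +0.3620)
∠(n_0, n_4) = 90.97°
δ = |180° − 90.97°| = 89.03°
89.03° > 2α = 66.05°  →  invalid

δ = 89.03°, invalid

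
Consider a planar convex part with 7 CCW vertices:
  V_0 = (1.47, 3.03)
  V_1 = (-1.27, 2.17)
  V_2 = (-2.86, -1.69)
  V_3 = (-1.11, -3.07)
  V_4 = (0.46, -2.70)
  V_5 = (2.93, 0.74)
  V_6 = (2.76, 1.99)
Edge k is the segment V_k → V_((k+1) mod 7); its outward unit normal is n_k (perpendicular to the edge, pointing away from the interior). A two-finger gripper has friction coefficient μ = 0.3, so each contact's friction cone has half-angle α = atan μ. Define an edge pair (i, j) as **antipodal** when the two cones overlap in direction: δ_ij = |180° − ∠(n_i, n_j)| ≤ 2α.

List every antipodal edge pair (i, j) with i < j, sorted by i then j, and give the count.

α = atan 0.3 = 16.70°;  2α = 33.40°
n_0 = (-0.2995, +0.9541)
n_1 = (-0.9246, +0.3809)
n_2 = (-0.6192, -0.7852)
n_3 = (+0.2294, -0.9733)
n_4 = (+0.8123, -0.5832)
n_5 = (+0.9909, +0.1348)
n_6 = (+0.6276, +0.7785)
  (0,1): δ = 129.81°  ·
  (0,2): δ = 55.68°  ·
  (0,3): δ = 4.16°  ✓
  (0,4): δ = 36.90°  ·
  (0,5): δ = 80.32°  ·
  (0,6): δ = 123.70°  ·
  (1,2): δ = 105.87°  ·
  (1,3): δ = 54.35°  ·
  (1,4): δ = 13.29°  ✓
  (1,5): δ = 30.13°  ✓
  (1,6): δ = 73.51°  ·
  (2,3): δ = 128.48°  ·
  (2,4): δ = 87.42°  ·
  (2,5): δ = 44.00°  ·
  (2,6): δ = 0.62°  ✓
  (3,4): δ = 138.94°  ·
  (3,5): δ = 95.52°  ·
  (3,6): δ = 52.14°  ·
  (4,5): δ = 136.58°  ·
  (4,6): δ = 93.20°  ·
  (5,6): δ = 136.62°  ·
antipodal pairs: 4

count = 4; pairs: (0,3), (1,4), (1,5), (2,6)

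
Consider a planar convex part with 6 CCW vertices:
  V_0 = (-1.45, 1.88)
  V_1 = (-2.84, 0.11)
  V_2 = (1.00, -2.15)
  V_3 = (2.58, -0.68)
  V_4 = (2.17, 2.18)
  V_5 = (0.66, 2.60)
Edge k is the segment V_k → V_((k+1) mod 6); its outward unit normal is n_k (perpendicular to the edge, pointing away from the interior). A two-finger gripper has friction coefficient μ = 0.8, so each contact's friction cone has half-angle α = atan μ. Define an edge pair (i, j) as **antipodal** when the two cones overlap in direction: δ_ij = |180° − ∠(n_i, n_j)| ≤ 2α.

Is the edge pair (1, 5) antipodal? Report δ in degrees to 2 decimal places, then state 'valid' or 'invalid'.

δ = 49.32°, valid

α = atan 0.8 = 38.66°;  2α = 77.32°
edge 1: e_1 = (+3.84, -2.26);  n_1 = (-0.5072, -0.8618)
edge 5: e_5 = (-2.11, -0.72);  n_5 = (-0.3229, +0.9464)
∠(n_1, n_5) = 130.68°
δ = |180° − 130.68°| = 49.32°
49.32° ≤ 2α = 77.32°  →  valid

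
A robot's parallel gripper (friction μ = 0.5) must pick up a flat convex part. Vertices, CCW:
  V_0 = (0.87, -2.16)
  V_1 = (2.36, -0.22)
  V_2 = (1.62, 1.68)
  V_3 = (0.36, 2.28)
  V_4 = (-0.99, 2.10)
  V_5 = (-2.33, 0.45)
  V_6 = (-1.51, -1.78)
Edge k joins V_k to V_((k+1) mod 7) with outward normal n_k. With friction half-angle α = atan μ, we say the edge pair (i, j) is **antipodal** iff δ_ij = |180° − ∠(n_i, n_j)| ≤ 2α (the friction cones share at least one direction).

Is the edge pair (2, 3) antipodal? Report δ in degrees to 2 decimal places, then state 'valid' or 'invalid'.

α = atan 0.5 = 26.57°;  2α = 53.13°
edge 2: e_2 = (-1.26, +0.60);  n_2 = (+0.4299, +0.9029)
edge 3: e_3 = (-1.35, -0.18);  n_3 = (-0.1322, +0.9912)
∠(n_2, n_3) = 33.06°
δ = |180° − 33.06°| = 146.94°
146.94° > 2α = 53.13°  →  invalid

δ = 146.94°, invalid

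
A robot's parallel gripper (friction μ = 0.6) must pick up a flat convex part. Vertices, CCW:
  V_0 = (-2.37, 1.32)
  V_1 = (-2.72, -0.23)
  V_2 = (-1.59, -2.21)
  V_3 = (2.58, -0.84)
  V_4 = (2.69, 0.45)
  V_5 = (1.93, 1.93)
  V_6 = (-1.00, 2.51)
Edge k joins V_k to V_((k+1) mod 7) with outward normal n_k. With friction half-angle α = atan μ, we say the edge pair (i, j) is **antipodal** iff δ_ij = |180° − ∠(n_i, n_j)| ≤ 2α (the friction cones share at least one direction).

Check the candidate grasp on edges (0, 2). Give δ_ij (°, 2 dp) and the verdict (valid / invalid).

δ = 59.09°, valid

α = atan 0.6 = 30.96°;  2α = 61.93°
edge 0: e_0 = (-0.35, -1.55);  n_0 = (-0.9754, +0.2203)
edge 2: e_2 = (+4.17, +1.37);  n_2 = (+0.3121, -0.9500)
∠(n_0, n_2) = 120.91°
δ = |180° − 120.91°| = 59.09°
59.09° ≤ 2α = 61.93°  →  valid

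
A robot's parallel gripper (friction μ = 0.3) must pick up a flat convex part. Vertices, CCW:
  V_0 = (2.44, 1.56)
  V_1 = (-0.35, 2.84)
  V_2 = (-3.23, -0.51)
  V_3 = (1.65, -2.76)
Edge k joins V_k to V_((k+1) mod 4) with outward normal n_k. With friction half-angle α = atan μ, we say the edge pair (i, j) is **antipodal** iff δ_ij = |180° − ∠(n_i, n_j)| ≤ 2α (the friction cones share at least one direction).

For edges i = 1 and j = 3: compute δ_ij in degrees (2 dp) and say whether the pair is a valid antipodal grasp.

α = atan 0.3 = 16.70°;  2α = 33.40°
edge 1: e_1 = (-2.88, -3.35);  n_1 = (-0.7583, +0.6519)
edge 3: e_3 = (+0.79, +4.32);  n_3 = (+0.9837, -0.1799)
∠(n_1, n_3) = 149.68°
δ = |180° − 149.68°| = 30.32°
30.32° ≤ 2α = 33.40°  →  valid

δ = 30.32°, valid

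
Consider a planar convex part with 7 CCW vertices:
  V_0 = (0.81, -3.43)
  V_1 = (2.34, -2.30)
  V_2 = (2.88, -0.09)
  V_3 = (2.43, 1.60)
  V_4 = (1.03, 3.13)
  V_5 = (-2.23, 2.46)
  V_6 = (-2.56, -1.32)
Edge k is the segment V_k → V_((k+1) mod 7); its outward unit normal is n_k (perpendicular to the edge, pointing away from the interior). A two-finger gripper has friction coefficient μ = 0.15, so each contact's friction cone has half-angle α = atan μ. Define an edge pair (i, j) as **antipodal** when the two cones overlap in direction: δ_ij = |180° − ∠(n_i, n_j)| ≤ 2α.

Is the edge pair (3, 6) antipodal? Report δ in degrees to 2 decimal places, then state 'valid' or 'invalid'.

α = atan 0.15 = 8.53°;  2α = 17.06°
edge 3: e_3 = (-1.40, +1.53);  n_3 = (+0.7378, +0.6751)
edge 6: e_6 = (+3.37, -2.11);  n_6 = (-0.5307, -0.8476)
∠(n_3, n_6) = 164.51°
δ = |180° − 164.51°| = 15.49°
15.49° ≤ 2α = 17.06°  →  valid

δ = 15.49°, valid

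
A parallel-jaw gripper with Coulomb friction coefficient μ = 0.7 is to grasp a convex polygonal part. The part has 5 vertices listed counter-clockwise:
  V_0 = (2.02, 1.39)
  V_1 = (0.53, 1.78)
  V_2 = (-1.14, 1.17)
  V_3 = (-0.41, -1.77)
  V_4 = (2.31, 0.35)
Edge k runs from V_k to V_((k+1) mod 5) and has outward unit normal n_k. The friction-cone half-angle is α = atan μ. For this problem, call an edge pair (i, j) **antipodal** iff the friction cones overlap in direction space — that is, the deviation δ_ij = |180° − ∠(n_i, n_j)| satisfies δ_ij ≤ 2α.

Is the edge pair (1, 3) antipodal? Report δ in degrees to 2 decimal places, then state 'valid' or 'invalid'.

α = atan 0.7 = 34.99°;  2α = 69.98°
edge 1: e_1 = (-1.67, -0.61);  n_1 = (-0.3431, +0.9393)
edge 3: e_3 = (+2.72, +2.12);  n_3 = (+0.6147, -0.7887)
∠(n_1, n_3) = 162.13°
δ = |180° − 162.13°| = 17.87°
17.87° ≤ 2α = 69.98°  →  valid

δ = 17.87°, valid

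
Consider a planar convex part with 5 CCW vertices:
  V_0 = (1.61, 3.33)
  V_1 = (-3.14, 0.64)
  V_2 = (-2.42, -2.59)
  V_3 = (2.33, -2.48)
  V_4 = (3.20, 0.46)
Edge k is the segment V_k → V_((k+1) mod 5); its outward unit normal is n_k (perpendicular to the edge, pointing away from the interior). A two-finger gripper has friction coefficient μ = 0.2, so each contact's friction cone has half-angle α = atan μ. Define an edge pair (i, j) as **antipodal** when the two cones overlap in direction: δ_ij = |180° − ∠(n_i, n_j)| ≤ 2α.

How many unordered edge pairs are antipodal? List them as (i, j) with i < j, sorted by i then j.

α = atan 0.2 = 11.31°;  2α = 22.62°
n_0 = (-0.4928, +0.8702)
n_1 = (-0.9760, -0.2176)
n_2 = (+0.0232, -0.9997)
n_3 = (+0.9589, -0.2838)
n_4 = (+0.8747, +0.4846)
  (0,1): δ = 106.96°  ·
  (0,2): δ = 28.20°  ·
  (0,3): δ = 43.99°  ·
  (0,4): δ = 89.46°  ·
  (1,2): δ = 101.24°  ·
  (1,3): δ = 29.05°  ·
  (1,4): δ = 16.42°  ✓
  (2,3): δ = 107.81°  ·
  (2,4): δ = 62.34°  ·
  (3,4): δ = 134.53°  ·
antipodal pairs: 1

count = 1; pairs: (1,4)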